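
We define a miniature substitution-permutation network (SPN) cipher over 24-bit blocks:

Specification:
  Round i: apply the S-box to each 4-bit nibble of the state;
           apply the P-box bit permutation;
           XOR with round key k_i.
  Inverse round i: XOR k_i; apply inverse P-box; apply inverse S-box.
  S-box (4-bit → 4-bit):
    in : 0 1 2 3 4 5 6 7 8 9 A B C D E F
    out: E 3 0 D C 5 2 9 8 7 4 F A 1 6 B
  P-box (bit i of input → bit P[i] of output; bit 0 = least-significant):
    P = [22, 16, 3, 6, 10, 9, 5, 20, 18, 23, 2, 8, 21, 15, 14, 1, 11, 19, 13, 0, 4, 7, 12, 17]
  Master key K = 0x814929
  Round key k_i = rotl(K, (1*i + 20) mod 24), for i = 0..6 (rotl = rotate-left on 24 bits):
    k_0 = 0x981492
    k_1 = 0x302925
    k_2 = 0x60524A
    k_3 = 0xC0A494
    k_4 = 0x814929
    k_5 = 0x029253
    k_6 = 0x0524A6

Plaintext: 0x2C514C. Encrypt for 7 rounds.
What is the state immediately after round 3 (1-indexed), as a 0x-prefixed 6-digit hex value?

s_0 = plaintext = 0x2C514C
s_1 = Round(s_0, k_0) = 0x2554F3
s_2 = Round(s_1, k_1) = 0x404669
s_3 = Round(s_2, k_2) = 0xAB2041
s_4 = Round(s_3, k_3) = 0x199DB1
s_5 = Round(s_4, k_4) = 0xFCA799
s_6 = Round(s_5, k_5) = 0x4DD5EA
s_7 = Round(s_6, k_6) = 0x233E8A

0xAB2041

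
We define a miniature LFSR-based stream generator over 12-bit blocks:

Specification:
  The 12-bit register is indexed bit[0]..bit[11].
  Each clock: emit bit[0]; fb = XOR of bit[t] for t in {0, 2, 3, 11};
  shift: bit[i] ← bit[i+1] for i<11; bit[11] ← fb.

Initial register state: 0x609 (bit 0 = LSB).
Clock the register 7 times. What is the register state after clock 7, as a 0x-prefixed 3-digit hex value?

reg_0 = 0x609
clock 1: out=1, reg = 0x304
clock 2: out=0, reg = 0x982
clock 3: out=0, reg = 0xCC1
clock 4: out=1, reg = 0x660
clock 5: out=0, reg = 0x330
clock 6: out=0, reg = 0x198
clock 7: out=0, reg = 0x8CC

0x8CC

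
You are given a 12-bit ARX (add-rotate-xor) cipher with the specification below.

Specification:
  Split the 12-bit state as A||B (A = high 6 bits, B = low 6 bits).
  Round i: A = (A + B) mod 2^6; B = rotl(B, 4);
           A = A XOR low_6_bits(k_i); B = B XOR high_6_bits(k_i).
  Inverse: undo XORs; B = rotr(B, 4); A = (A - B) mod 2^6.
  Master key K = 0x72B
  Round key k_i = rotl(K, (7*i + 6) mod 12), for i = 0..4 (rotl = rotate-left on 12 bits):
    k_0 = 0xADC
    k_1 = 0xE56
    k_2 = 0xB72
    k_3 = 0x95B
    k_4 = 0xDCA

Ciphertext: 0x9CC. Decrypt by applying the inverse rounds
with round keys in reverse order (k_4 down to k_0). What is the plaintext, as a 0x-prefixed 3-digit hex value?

s_0 = ciphertext = 0x9CC
s_1 = InvRound(s_0, k_4) = 0xFAF
s_2 = InvRound(s_1, k_3) = 0xF68
s_3 = InvRound(s_2, k_2) = 0xED4
s_4 = InvRound(s_3, k_1) = 0xDF6
s_5 = InvRound(s_4, k_0) = 0xDB5

0xDB5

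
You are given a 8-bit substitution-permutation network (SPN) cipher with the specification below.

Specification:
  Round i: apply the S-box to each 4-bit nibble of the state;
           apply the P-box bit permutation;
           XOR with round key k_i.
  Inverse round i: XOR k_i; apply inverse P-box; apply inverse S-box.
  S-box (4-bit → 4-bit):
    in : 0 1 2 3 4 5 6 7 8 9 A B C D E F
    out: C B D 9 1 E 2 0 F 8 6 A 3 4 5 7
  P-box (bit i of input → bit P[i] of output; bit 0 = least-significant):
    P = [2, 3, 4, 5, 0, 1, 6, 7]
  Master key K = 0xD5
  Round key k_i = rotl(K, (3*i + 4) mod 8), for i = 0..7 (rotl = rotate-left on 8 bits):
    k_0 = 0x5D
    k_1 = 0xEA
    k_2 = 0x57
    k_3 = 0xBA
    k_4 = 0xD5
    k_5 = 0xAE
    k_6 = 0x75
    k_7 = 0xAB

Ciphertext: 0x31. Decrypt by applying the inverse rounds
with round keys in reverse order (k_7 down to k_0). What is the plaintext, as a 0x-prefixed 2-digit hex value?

s_0 = ciphertext = 0x31
s_1 = InvRound(s_0, k_7) = 0xBA
s_2 = InvRound(s_1, k_6) = 0x8C
s_3 = InvRound(s_2, k_5) = 0x69
s_4 = InvRound(s_3, k_4) = 0x98
s_5 = InvRound(s_4, k_3) = 0x69
s_6 = InvRound(s_5, k_2) = 0x68
s_7 = InvRound(s_6, k_1) = 0xB7
s_8 = InvRound(s_7, k_0) = 0x5B

0x5B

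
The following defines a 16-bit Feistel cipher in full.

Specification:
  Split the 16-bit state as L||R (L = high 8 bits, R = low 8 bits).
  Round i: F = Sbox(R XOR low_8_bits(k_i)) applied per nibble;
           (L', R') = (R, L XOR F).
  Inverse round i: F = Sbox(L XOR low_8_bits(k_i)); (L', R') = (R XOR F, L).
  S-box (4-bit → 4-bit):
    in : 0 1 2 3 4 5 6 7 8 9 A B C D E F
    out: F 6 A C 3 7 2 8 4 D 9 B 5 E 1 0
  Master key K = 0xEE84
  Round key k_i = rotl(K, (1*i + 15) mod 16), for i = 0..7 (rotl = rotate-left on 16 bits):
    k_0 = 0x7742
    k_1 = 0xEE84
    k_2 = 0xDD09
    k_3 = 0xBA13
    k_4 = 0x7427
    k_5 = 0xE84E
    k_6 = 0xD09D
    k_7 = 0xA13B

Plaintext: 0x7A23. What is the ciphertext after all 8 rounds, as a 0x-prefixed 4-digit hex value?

0x1EF6

s_0 = plaintext = 0x7A23
s_1 = Round(s_0, k_0) = 0x235C
s_2 = Round(s_1, k_1) = 0x5CC7
s_3 = Round(s_2, k_2) = 0xC70D
s_4 = Round(s_3, k_3) = 0x0DA6
s_5 = Round(s_4, k_4) = 0xA64B
s_6 = Round(s_5, k_5) = 0x4B51
s_7 = Round(s_6, k_6) = 0x511E
s_8 = Round(s_7, k_7) = 0x1EF6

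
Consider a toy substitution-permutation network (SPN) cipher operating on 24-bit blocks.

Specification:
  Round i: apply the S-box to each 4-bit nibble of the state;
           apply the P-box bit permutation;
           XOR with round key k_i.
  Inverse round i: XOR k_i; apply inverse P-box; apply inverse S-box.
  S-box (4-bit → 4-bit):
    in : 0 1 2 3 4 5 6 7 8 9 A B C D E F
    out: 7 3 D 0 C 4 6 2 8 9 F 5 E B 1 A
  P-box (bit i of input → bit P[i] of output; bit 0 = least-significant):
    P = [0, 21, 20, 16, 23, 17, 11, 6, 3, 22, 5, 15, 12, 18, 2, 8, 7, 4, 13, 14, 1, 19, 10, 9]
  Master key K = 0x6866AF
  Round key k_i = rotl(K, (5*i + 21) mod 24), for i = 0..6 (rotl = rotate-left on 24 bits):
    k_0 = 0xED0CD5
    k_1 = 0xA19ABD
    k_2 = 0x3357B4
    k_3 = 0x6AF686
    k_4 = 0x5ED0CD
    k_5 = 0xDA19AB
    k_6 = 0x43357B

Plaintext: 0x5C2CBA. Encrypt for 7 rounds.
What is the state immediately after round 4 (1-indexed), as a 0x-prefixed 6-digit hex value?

s_0 = plaintext = 0x5C2CBA
s_1 = Round(s_0, k_0) = 0x1CF1E0
s_2 = Round(s_1, k_1) = 0x5DFBA6
s_3 = Round(s_2, k_2) = 0x851A4C
s_4 = Round(s_3, k_3) = 0x1F4CEE
s_5 = Round(s_4, k_4) = 0x9611FA
s_6 = Round(s_5, k_5) = 0xAD2BF0
s_7 = Round(s_6, k_6) = 0x796284

0x1F4CEE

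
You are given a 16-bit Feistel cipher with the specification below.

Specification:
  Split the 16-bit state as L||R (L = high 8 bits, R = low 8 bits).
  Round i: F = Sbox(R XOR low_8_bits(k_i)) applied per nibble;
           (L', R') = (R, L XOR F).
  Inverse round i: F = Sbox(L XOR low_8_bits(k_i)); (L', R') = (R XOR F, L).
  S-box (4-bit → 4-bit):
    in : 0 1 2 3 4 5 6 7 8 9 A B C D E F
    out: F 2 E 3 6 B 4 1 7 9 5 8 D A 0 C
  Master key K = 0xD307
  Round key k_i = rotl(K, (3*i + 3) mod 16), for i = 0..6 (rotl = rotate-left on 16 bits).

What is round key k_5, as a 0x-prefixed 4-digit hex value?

K = 0xD307
k_0 = rotl(K, (3*0+3) mod 16) = rotl(K, 3) = 0x983E
k_1 = rotl(K, (3*1+3) mod 16) = rotl(K, 6) = 0xC1F4
k_2 = rotl(K, (3*2+3) mod 16) = rotl(K, 9) = 0x0FA6
k_3 = rotl(K, (3*3+3) mod 16) = rotl(K, 12) = 0x7D30
k_4 = rotl(K, (3*4+3) mod 16) = rotl(K, 15) = 0xE983
k_5 = rotl(K, (3*5+3) mod 16) = rotl(K, 2) = 0x4C1F

0x4C1F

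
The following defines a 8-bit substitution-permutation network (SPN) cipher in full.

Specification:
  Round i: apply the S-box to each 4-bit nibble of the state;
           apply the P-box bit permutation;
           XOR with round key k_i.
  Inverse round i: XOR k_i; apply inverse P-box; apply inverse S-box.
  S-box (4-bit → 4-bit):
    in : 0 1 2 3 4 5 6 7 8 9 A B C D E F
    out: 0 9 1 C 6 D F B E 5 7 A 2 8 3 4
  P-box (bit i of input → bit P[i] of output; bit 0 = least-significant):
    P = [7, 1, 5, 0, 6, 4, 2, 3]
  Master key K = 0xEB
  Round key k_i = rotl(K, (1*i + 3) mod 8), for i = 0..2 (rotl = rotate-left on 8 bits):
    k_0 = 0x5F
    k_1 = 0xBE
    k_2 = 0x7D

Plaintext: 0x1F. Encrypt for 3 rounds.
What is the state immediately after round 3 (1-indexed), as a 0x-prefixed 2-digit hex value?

0xF0

s_0 = plaintext = 0x1F
s_1 = Round(s_0, k_0) = 0x37
s_2 = Round(s_1, k_1) = 0x31
s_3 = Round(s_2, k_2) = 0xF0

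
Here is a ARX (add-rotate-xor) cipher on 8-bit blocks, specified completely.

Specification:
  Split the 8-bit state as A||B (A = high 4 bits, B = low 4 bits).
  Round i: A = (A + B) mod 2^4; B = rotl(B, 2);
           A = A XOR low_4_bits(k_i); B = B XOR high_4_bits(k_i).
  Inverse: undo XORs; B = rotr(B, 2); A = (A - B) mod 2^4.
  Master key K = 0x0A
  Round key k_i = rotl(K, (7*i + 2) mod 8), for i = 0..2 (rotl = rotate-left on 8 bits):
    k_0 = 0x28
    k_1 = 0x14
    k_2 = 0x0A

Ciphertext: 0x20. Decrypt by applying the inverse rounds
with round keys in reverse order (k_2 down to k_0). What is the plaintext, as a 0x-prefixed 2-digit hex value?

s_0 = ciphertext = 0x20
s_1 = InvRound(s_0, k_2) = 0x80
s_2 = InvRound(s_1, k_1) = 0x84
s_3 = InvRound(s_2, k_0) = 0x79

0x79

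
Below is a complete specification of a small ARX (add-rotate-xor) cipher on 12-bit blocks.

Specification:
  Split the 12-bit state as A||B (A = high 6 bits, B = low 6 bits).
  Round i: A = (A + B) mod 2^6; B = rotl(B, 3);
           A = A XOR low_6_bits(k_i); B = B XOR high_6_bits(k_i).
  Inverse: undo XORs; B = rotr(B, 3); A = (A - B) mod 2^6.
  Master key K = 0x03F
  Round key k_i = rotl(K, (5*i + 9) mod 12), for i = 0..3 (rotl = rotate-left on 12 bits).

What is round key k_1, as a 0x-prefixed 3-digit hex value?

0x0FC

K = 0x03F
k_0 = rotl(K, (5*0+9) mod 12) = rotl(K, 9) = 0xE07
k_1 = rotl(K, (5*1+9) mod 12) = rotl(K, 2) = 0x0FC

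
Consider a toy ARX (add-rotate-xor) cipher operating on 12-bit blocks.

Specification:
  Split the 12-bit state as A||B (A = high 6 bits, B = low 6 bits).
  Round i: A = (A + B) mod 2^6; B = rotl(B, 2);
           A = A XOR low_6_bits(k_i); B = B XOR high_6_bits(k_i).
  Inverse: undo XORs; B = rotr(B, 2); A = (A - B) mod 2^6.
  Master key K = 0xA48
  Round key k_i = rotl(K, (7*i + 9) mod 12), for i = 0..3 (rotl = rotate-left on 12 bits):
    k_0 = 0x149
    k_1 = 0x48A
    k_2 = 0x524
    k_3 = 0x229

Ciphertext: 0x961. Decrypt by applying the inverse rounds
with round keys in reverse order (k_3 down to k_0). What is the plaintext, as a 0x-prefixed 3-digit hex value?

0xF96

s_0 = ciphertext = 0x961
s_1 = InvRound(s_0, k_3) = 0xC9A
s_2 = InvRound(s_1, k_2) = 0xCE3
s_3 = InvRound(s_2, k_1) = 0x75C
s_4 = InvRound(s_3, k_0) = 0xF96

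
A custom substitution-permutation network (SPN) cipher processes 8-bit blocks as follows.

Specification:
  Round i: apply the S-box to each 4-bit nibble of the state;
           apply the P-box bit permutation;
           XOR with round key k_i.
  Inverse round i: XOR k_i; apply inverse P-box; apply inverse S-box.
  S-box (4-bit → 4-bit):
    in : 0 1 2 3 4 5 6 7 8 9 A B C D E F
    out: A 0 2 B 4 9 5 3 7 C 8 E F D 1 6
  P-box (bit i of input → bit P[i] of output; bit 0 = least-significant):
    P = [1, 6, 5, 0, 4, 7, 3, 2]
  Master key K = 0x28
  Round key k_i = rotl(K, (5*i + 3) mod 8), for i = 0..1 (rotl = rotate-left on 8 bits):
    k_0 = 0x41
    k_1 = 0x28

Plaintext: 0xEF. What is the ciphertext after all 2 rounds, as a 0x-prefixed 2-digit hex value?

0xBC

s_0 = plaintext = 0xEF
s_1 = Round(s_0, k_0) = 0x31
s_2 = Round(s_1, k_1) = 0xBC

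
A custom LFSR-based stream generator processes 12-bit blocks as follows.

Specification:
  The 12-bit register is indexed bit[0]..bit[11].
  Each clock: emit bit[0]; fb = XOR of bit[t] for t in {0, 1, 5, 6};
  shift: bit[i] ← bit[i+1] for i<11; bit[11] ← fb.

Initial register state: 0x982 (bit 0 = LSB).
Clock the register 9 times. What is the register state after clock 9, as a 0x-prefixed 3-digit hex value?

0xF4C

reg_0 = 0x982
clock 1: out=0, reg = 0xCC1
clock 2: out=1, reg = 0x660
clock 3: out=0, reg = 0x330
clock 4: out=0, reg = 0x998
clock 5: out=0, reg = 0x4CC
clock 6: out=0, reg = 0xA66
clock 7: out=0, reg = 0xD33
clock 8: out=1, reg = 0xE99
clock 9: out=1, reg = 0xF4C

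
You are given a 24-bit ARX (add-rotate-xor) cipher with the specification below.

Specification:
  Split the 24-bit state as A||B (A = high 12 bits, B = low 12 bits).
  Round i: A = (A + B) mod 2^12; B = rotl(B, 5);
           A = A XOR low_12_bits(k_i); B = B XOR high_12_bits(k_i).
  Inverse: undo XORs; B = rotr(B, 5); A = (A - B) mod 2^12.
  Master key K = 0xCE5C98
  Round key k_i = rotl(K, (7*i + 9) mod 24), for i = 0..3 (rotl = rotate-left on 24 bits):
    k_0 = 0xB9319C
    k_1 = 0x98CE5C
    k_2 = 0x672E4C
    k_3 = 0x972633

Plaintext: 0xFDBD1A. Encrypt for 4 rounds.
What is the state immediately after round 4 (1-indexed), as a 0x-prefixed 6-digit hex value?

0xF09311

s_0 = plaintext = 0xFDBD1A
s_1 = Round(s_0, k_0) = 0xD698C9
s_2 = Round(s_1, k_1) = 0x86E0BD
s_3 = Round(s_2, k_2) = 0x7671D3
s_4 = Round(s_3, k_3) = 0xF09311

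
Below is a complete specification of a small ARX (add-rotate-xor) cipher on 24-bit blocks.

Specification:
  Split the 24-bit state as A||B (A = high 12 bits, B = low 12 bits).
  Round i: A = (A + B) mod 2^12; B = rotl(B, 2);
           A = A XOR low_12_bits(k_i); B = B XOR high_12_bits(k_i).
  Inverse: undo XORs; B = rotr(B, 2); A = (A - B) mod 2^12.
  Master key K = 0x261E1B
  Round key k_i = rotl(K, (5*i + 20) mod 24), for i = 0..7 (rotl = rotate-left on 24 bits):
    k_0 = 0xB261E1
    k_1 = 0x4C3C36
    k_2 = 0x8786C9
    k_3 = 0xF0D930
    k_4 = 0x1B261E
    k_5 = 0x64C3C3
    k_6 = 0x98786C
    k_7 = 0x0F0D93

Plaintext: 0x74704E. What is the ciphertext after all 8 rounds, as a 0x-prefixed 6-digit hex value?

s_0 = plaintext = 0x74704E
s_1 = Round(s_0, k_0) = 0x674A1E
s_2 = Round(s_1, k_1) = 0xCA4CB9
s_3 = Round(s_2, k_2) = 0xF94A9F
s_4 = Round(s_3, k_3) = 0x303573
s_5 = Round(s_4, k_4) = 0xE6847F
s_6 = Round(s_5, k_5) = 0x1247B1
s_7 = Round(s_6, k_6) = 0x0B9742
s_8 = Round(s_7, k_7) = 0xA68DF9

0xA68DF9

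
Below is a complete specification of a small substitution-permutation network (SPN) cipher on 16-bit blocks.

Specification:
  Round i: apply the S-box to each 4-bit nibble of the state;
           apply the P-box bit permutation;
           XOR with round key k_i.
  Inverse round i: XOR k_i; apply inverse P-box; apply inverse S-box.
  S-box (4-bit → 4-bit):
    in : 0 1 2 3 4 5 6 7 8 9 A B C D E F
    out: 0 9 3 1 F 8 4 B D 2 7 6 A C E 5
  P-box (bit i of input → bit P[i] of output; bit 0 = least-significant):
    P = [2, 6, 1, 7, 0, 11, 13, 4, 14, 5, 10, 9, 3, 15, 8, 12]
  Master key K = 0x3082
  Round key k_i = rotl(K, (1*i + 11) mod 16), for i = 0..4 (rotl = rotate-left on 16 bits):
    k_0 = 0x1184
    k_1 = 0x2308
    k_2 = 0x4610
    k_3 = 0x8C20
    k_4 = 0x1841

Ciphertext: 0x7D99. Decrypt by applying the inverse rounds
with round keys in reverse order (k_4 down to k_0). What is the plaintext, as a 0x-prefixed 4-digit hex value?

s_0 = ciphertext = 0x7D99
s_1 = InvRound(s_0, k_4) = 0xFFDC
s_2 = InvRound(s_1, k_3) = 0x87D7
s_3 = InvRound(s_2, k_2) = 0xB334
s_4 = InvRound(s_3, k_1) = 0x7953
s_5 = InvRound(s_4, k_0) = 0x0344

0x0344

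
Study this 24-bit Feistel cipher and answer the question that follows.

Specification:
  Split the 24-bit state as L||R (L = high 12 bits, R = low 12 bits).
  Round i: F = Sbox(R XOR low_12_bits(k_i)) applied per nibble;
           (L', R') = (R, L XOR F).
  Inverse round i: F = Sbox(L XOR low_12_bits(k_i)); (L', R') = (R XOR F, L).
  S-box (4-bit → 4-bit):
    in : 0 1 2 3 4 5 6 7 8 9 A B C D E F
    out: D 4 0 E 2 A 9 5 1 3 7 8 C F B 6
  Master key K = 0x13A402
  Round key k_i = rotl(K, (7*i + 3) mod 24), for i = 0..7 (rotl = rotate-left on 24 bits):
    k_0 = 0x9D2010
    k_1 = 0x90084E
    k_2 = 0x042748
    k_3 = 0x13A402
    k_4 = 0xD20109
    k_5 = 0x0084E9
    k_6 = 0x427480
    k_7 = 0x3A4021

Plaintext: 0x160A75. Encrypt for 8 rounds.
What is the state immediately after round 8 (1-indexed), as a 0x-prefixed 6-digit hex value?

0x931D57

s_0 = plaintext = 0x160A75
s_1 = Round(s_0, k_0) = 0xA756FA
s_2 = Round(s_1, k_1) = 0x6FA1F7
s_3 = Round(s_2, k_2) = 0x1F7F7C
s_4 = Round(s_3, k_3) = 0xF7C9AC
s_5 = Round(s_4, k_4) = 0x9ACE06
s_6 = Round(s_5, k_5) = 0xE06E1A
s_7 = Round(s_6, k_6) = 0xE1A931
s_8 = Round(s_7, k_7) = 0x931D57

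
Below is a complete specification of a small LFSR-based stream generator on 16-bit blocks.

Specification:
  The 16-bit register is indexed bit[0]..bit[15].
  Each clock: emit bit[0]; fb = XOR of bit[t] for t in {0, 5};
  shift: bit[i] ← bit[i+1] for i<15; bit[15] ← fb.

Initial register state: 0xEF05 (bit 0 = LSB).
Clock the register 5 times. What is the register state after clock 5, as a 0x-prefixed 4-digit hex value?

reg_0 = 0xEF05
clock 1: out=1, reg = 0xF782
clock 2: out=0, reg = 0x7BC1
clock 3: out=1, reg = 0xBDE0
clock 4: out=0, reg = 0xDEF0
clock 5: out=0, reg = 0xEF78

0xEF78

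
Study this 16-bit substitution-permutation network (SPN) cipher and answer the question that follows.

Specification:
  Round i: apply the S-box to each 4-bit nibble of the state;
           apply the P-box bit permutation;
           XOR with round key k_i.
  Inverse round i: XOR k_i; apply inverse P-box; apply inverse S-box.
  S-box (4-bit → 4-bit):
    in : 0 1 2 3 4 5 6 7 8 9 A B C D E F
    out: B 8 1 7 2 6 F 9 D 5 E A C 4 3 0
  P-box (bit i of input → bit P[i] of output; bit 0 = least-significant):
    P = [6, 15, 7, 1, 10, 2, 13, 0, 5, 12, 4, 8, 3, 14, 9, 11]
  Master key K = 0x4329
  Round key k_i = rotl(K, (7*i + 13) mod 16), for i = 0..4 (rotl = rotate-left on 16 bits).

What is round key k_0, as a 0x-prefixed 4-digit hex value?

K = 0x4329
k_0 = rotl(K, (7*0+13) mod 16) = rotl(K, 13) = 0x2865

0x2865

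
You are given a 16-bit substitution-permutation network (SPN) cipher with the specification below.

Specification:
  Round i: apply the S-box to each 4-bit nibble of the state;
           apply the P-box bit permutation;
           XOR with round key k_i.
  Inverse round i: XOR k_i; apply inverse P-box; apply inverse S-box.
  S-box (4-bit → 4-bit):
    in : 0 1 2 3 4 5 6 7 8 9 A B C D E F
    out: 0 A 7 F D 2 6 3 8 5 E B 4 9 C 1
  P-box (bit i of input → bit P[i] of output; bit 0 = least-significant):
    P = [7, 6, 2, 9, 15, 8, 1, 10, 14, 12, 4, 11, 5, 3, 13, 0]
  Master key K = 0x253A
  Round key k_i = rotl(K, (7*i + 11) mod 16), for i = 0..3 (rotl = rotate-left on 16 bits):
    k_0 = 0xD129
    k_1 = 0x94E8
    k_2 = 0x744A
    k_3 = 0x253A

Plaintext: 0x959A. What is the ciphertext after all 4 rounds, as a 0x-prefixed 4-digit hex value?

0x695F

s_0 = plaintext = 0x959A
s_1 = Round(s_0, k_0) = 0x634F
s_2 = Round(s_1, k_1) = 0x6872
s_3 = Round(s_2, k_2) = 0xDD86
s_4 = Round(s_3, k_3) = 0x695F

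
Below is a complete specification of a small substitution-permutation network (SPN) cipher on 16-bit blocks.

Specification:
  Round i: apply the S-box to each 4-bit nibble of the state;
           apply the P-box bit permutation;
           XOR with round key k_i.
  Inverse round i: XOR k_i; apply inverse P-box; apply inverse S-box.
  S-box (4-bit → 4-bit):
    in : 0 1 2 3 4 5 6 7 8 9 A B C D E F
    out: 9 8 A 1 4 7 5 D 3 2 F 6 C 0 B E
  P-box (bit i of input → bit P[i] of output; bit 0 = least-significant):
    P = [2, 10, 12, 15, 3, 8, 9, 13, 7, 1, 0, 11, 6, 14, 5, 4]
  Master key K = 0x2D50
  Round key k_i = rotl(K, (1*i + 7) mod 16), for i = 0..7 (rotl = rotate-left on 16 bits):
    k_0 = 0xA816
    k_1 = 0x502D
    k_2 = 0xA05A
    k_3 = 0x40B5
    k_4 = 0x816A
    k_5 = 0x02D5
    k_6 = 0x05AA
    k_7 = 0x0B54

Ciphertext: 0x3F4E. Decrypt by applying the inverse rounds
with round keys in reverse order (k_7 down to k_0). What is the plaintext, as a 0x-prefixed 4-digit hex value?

s_0 = ciphertext = 0x3F4E
s_1 = InvRound(s_0, k_7) = 0x190B
s_2 = InvRound(s_1, k_6) = 0x47DB
s_3 = InvRound(s_2, k_5) = 0x9988
s_4 = InvRound(s_3, k_4) = 0x6ED4
s_5 = InvRound(s_4, k_3) = 0x6CC9
s_6 = InvRound(s_5, k_2) = 0x2AD2
s_7 = InvRound(s_6, k_1) = 0xAA76
s_8 = InvRound(s_7, k_0) = 0x6D4D

0x6D4D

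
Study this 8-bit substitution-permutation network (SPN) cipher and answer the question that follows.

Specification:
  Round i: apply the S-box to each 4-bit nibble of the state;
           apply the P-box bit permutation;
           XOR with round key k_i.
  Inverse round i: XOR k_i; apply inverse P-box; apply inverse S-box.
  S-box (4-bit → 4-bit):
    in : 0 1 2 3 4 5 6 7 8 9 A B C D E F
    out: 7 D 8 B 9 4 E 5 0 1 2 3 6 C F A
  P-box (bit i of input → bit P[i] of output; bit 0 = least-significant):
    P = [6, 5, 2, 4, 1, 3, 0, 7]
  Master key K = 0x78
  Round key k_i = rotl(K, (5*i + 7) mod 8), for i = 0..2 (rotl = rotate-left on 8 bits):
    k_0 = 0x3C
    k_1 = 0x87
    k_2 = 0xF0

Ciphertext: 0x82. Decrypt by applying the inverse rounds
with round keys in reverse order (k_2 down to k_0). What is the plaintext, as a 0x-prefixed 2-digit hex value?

s_0 = ciphertext = 0x82
s_1 = InvRound(s_0, k_2) = 0x93
s_2 = InvRound(s_1, k_1) = 0x8D
s_3 = InvRound(s_2, k_0) = 0xDF

0xDF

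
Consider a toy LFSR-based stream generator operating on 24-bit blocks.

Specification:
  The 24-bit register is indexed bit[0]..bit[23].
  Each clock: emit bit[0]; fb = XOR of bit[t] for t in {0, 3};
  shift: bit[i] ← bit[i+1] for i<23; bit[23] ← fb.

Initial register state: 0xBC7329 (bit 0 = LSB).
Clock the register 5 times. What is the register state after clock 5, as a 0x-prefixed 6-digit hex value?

reg_0 = 0xBC7329
clock 1: out=1, reg = 0x5E3994
clock 2: out=0, reg = 0x2F1CCA
clock 3: out=0, reg = 0x978E65
clock 4: out=1, reg = 0xCBC732
clock 5: out=0, reg = 0x65E399

0x65E399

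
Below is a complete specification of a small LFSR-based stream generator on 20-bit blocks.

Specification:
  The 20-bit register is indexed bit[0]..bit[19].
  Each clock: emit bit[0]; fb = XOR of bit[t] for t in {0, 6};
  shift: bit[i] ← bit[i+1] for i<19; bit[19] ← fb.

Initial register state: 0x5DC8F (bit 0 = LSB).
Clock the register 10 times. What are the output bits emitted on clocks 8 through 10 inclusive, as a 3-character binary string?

100

reg_0 = 0x5DC8F
clock 1: out=1, reg = 0xAEE47
clock 2: out=1, reg = 0x57723
clock 3: out=1, reg = 0xABB91
clock 4: out=1, reg = 0xD5DC8
clock 5: out=0, reg = 0xEAEE4
clock 6: out=0, reg = 0xF5772
clock 7: out=0, reg = 0xFABB9
clock 8: out=1, reg = 0xFD5DC
clock 9: out=0, reg = 0xFEAEE
clock 10: out=0, reg = 0xFF577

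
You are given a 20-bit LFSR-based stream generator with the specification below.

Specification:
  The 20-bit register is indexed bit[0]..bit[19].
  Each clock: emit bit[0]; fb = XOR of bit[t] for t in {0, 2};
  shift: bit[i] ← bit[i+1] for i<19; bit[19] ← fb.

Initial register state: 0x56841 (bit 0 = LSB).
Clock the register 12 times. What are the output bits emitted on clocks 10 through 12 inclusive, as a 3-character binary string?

reg_0 = 0x56841
clock 1: out=1, reg = 0xAB420
clock 2: out=0, reg = 0x55A10
clock 3: out=0, reg = 0x2AD08
clock 4: out=0, reg = 0x15684
clock 5: out=0, reg = 0x8AB42
clock 6: out=0, reg = 0x455A1
clock 7: out=1, reg = 0xA2AD0
clock 8: out=0, reg = 0x51568
clock 9: out=0, reg = 0x28AB4
clock 10: out=0, reg = 0x9455A
clock 11: out=0, reg = 0x4A2AD
clock 12: out=1, reg = 0x25156

001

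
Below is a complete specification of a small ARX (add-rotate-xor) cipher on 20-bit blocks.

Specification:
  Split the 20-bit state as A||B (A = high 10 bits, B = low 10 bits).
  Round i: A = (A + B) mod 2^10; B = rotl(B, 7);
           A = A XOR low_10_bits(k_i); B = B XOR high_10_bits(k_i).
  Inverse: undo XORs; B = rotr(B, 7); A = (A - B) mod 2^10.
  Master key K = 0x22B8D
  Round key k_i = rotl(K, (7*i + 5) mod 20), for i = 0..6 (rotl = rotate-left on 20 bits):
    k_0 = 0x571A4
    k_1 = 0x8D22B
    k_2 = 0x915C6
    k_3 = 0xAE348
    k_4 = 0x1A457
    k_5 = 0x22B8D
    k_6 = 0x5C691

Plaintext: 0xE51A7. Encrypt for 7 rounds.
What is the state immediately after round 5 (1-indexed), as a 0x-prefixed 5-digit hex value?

0x6ACB4

s_0 = plaintext = 0xE51A7
s_1 = Round(s_0, k_0) = 0x27EE8
s_2 = Round(s_1, k_1) = 0x6B269
s_3 = Round(s_2, k_2) = 0x74E88
s_4 = Round(s_3, k_3) = 0xC4EE9
s_5 = Round(s_4, k_4) = 0x6ACB4
s_6 = Round(s_5, k_5) = 0x74A9C
s_7 = Round(s_6, k_6) = 0xBFF22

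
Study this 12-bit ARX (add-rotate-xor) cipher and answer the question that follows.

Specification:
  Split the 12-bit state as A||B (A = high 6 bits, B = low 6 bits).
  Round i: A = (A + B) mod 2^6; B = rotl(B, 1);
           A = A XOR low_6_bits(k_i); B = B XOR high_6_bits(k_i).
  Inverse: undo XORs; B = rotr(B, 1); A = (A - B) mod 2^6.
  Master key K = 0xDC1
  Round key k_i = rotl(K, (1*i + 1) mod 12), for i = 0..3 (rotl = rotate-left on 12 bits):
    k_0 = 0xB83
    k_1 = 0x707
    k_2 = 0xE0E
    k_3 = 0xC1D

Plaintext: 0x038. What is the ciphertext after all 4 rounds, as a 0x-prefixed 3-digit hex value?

0xCCB

s_0 = plaintext = 0x038
s_1 = Round(s_0, k_0) = 0xEDF
s_2 = Round(s_1, k_1) = 0x762
s_3 = Round(s_2, k_2) = 0xC7D
s_4 = Round(s_3, k_3) = 0xCCB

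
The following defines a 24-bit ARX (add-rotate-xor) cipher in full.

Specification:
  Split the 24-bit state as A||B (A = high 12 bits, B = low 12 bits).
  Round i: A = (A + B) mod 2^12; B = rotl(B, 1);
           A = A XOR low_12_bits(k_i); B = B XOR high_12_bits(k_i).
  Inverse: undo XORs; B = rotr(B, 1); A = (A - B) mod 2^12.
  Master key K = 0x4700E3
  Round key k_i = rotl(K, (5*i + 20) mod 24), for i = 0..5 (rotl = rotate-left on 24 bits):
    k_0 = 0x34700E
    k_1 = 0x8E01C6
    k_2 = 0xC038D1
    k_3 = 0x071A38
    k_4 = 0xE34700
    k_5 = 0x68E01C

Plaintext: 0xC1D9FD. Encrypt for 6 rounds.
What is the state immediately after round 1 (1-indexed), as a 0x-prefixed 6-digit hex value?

0x6140BC

s_0 = plaintext = 0xC1D9FD
s_1 = Round(s_0, k_0) = 0x6140BC
s_2 = Round(s_1, k_1) = 0x716998
s_3 = Round(s_2, k_2) = 0x87FF32
s_4 = Round(s_3, k_3) = 0xD89E14
s_5 = Round(s_4, k_4) = 0xC9D21D
s_6 = Round(s_5, k_5) = 0xEA62B4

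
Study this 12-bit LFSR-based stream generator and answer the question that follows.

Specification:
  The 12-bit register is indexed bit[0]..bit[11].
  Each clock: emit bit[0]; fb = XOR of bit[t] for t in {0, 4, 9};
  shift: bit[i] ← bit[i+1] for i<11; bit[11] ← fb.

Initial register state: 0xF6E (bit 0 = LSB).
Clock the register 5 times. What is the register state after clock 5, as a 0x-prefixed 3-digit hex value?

0x3FB

reg_0 = 0xF6E
clock 1: out=0, reg = 0xFB7
clock 2: out=1, reg = 0xFDB
clock 3: out=1, reg = 0xFED
clock 4: out=1, reg = 0x7F6
clock 5: out=0, reg = 0x3FB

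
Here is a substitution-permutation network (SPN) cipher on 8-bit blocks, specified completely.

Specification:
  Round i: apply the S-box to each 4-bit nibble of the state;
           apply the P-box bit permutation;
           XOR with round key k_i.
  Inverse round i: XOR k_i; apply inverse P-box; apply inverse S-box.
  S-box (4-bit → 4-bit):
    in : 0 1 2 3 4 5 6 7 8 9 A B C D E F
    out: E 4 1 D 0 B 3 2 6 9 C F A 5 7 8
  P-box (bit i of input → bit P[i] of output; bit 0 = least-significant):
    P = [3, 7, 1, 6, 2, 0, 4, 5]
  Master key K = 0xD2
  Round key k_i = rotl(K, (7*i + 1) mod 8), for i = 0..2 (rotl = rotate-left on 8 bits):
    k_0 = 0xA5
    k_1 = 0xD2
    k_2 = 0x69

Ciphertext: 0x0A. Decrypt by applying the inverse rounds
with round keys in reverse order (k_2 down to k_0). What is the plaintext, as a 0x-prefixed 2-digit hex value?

0xB8

s_0 = ciphertext = 0x0A
s_1 = InvRound(s_0, k_2) = 0xCA
s_2 = InvRound(s_1, k_1) = 0x12
s_3 = InvRound(s_2, k_0) = 0xB8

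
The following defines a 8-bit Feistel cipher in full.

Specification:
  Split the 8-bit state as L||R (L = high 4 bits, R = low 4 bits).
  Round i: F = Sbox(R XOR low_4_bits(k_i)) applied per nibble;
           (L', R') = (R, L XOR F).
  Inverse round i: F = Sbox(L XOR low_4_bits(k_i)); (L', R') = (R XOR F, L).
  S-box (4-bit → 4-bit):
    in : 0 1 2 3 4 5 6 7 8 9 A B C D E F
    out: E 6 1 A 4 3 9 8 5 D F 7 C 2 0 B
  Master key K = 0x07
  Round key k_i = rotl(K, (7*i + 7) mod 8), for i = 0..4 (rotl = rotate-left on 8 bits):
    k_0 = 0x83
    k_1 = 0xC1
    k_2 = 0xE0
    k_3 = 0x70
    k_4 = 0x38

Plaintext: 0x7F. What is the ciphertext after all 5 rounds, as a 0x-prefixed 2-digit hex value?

0x32

s_0 = plaintext = 0x7F
s_1 = Round(s_0, k_0) = 0xFB
s_2 = Round(s_1, k_1) = 0xB0
s_3 = Round(s_2, k_2) = 0x05
s_4 = Round(s_3, k_3) = 0x53
s_5 = Round(s_4, k_4) = 0x32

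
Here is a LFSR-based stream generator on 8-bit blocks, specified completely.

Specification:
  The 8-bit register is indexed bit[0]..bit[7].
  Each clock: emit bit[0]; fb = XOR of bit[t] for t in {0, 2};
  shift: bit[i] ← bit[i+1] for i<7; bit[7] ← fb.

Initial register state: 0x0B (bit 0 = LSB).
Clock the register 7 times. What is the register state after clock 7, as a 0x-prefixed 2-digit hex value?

reg_0 = 0x0B
clock 1: out=1, reg = 0x85
clock 2: out=1, reg = 0x42
clock 3: out=0, reg = 0x21
clock 4: out=1, reg = 0x90
clock 5: out=0, reg = 0x48
clock 6: out=0, reg = 0x24
clock 7: out=0, reg = 0x92

0x92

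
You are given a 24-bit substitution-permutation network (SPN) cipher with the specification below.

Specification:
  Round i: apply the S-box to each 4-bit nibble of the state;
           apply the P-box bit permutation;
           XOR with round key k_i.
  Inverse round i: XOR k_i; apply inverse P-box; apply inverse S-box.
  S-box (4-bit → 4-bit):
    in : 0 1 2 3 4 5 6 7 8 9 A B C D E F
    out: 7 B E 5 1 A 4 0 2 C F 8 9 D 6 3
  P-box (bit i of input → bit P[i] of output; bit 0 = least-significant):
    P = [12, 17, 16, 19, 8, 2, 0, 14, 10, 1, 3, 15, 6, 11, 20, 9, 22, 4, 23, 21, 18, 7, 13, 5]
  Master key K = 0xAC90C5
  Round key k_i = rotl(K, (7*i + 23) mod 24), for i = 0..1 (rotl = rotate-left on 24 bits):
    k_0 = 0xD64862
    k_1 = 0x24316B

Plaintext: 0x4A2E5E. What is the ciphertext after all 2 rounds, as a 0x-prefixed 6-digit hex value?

0x5C8991

s_0 = plaintext = 0x4A2E5E
s_1 = Round(s_0, k_0) = 0x21027C
s_2 = Round(s_1, k_1) = 0x5C8991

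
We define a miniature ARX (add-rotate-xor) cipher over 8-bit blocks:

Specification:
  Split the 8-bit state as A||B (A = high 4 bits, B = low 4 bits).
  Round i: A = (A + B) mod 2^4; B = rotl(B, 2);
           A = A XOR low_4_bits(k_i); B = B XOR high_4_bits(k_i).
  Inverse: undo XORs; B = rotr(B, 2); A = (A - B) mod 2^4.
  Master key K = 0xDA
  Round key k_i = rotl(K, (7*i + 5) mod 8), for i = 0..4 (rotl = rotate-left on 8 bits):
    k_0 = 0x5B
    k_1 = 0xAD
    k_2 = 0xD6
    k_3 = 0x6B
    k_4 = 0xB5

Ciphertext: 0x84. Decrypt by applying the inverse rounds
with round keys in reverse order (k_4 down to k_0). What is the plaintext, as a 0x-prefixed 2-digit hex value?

s_0 = ciphertext = 0x84
s_1 = InvRound(s_0, k_4) = 0xEF
s_2 = InvRound(s_1, k_3) = 0xF6
s_3 = InvRound(s_2, k_2) = 0xBE
s_4 = InvRound(s_3, k_1) = 0x51
s_5 = InvRound(s_4, k_0) = 0xD1

0xD1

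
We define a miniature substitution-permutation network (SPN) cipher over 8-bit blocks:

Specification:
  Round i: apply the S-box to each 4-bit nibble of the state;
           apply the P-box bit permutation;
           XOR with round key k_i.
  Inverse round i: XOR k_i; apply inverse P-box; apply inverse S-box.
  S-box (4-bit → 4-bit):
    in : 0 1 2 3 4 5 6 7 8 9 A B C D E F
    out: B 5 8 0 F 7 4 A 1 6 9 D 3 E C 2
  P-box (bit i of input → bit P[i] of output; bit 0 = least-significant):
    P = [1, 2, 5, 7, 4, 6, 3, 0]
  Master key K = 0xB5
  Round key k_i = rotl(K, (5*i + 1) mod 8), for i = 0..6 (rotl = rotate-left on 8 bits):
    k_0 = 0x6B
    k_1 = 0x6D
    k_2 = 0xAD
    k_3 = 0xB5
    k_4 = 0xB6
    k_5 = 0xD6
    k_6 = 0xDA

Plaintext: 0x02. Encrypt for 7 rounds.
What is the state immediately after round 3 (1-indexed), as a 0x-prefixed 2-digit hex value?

s_0 = plaintext = 0x02
s_1 = Round(s_0, k_0) = 0xBA
s_2 = Round(s_1, k_1) = 0xF6
s_3 = Round(s_2, k_2) = 0xCD
s_4 = Round(s_3, k_3) = 0x41
s_5 = Round(s_4, k_4) = 0xCD
s_6 = Round(s_5, k_5) = 0x22
s_7 = Round(s_6, k_6) = 0x5B

0xCD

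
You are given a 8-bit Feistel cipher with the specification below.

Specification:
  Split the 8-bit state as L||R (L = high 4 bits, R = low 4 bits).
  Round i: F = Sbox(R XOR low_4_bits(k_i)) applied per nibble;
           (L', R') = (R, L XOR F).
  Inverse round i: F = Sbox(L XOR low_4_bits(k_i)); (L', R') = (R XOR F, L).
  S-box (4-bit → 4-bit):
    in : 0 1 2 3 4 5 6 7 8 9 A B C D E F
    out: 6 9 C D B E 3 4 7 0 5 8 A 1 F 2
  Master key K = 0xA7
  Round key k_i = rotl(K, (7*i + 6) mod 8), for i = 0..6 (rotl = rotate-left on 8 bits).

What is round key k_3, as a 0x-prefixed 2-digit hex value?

K = 0xA7
k_0 = rotl(K, (7*0+6) mod 8) = rotl(K, 6) = 0xE9
k_1 = rotl(K, (7*1+6) mod 8) = rotl(K, 5) = 0xF4
k_2 = rotl(K, (7*2+6) mod 8) = rotl(K, 4) = 0x7A
k_3 = rotl(K, (7*3+6) mod 8) = rotl(K, 3) = 0x3D

0x3D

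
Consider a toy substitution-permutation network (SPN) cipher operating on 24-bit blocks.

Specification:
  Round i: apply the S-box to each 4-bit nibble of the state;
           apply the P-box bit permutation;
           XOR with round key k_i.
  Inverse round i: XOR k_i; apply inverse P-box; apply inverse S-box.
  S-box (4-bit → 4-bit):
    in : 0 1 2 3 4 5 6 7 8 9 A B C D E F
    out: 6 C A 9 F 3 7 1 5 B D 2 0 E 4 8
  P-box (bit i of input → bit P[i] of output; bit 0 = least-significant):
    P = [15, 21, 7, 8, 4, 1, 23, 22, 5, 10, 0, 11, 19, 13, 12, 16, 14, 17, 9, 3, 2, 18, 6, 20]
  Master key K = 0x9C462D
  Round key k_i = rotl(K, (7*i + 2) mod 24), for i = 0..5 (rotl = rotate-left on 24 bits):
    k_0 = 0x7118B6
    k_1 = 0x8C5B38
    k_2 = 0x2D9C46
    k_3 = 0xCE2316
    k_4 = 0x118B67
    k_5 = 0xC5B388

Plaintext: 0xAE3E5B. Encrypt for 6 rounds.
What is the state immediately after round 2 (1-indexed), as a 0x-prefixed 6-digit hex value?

s_0 = plaintext = 0xAE3E5B
s_1 = Round(s_0, k_0) = 0x481AE1
s_2 = Round(s_1, k_1) = 0x1900DD
s_3 = Round(s_2, k_2) = 0xDFE98D
s_4 = Round(s_3, k_3) = 0x7A3EEE
s_5 = Round(s_4, k_4) = 0x98C9EA
s_6 = Round(s_5, k_5) = 0x517C2C

0x1900DD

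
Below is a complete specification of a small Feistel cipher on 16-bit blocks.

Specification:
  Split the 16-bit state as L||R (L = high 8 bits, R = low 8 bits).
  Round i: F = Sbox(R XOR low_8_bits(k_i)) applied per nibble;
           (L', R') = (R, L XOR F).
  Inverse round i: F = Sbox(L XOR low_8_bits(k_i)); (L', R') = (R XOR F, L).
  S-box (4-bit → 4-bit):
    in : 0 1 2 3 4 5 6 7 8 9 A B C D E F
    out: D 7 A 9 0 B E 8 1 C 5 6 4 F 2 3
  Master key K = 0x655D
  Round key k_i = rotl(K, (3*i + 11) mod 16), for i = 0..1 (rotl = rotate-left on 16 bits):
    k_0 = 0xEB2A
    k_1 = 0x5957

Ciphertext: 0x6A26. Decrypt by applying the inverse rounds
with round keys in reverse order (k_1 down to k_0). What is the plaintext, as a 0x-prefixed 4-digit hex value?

0xA3B9

s_0 = ciphertext = 0x6A26
s_1 = InvRound(s_0, k_1) = 0xB96A
s_2 = InvRound(s_1, k_0) = 0xA3B9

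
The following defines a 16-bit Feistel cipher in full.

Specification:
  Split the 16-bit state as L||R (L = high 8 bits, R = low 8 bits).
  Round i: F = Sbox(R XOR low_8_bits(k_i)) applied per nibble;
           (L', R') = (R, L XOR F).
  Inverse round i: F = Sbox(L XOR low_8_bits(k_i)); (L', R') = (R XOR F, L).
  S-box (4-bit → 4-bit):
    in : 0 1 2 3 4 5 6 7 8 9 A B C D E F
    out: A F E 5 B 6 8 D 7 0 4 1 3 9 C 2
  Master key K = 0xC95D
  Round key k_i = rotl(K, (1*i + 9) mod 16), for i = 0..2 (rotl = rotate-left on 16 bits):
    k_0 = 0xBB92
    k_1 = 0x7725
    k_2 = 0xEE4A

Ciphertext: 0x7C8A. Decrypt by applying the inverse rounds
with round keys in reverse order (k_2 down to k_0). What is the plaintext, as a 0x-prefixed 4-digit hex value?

s_0 = ciphertext = 0x7C8A
s_1 = InvRound(s_0, k_2) = 0xD27C
s_2 = InvRound(s_1, k_1) = 0x51D2
s_3 = InvRound(s_2, k_0) = 0xE751

0xE751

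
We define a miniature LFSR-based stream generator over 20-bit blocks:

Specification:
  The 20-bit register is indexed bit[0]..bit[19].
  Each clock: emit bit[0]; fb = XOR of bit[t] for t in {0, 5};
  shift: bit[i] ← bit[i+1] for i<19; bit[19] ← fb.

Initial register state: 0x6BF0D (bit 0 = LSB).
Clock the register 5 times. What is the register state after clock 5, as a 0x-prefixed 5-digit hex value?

0xAB5F8

reg_0 = 0x6BF0D
clock 1: out=1, reg = 0xB5F86
clock 2: out=0, reg = 0x5AFC3
clock 3: out=1, reg = 0xAD7E1
clock 4: out=1, reg = 0x56BF0
clock 5: out=0, reg = 0xAB5F8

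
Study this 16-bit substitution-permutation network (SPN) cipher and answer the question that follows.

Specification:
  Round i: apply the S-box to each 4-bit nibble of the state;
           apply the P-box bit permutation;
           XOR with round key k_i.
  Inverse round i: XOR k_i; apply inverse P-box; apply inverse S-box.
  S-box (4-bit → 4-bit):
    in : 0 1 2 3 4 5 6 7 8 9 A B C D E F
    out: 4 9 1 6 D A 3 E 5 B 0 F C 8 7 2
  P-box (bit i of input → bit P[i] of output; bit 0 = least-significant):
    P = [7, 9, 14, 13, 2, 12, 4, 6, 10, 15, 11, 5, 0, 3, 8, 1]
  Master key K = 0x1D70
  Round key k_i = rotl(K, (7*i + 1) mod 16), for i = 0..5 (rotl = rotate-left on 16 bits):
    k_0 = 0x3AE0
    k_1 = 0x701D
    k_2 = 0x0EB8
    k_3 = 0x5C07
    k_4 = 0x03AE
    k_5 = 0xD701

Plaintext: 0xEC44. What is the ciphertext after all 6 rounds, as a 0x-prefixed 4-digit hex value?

s_0 = plaintext = 0xEC44
s_1 = Round(s_0, k_0) = 0x531D
s_2 = Round(s_1, k_1) = 0xD853
s_3 = Round(s_2, k_2) = 0x50FA
s_4 = Round(s_3, k_3) = 0x440D
s_5 = Round(s_4, k_4) = 0x2E9D
s_6 = Round(s_5, k_5) = 0x6B44

0x6B44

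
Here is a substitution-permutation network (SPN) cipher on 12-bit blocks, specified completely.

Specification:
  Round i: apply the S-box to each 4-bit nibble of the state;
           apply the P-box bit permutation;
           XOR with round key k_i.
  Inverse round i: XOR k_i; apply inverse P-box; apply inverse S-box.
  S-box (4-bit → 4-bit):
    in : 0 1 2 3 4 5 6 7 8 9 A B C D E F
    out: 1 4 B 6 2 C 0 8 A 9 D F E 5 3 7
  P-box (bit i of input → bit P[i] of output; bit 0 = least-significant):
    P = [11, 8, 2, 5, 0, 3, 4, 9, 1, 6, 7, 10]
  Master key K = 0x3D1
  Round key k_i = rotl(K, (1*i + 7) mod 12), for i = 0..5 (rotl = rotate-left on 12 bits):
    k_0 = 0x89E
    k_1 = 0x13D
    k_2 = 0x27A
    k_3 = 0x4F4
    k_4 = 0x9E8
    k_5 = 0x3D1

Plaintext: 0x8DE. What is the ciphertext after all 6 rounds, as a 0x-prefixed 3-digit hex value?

s_0 = plaintext = 0x8DE
s_1 = Round(s_0, k_0) = 0x5CF
s_2 = Round(s_1, k_1) = 0xEA1
s_3 = Round(s_2, k_2) = 0x02D
s_4 = Round(s_3, k_3) = 0xEFB
s_5 = Round(s_4, k_4) = 0x097
s_6 = Round(s_5, k_5) = 0x1F2

0x1F2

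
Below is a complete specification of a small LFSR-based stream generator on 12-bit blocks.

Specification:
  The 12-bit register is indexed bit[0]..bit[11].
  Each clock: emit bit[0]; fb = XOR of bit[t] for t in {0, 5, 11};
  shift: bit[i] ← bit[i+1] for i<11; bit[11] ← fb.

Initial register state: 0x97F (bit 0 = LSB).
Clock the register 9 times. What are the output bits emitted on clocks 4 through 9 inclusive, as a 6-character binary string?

111101

reg_0 = 0x97F
clock 1: out=1, reg = 0xCBF
clock 2: out=1, reg = 0xE5F
clock 3: out=1, reg = 0x72F
clock 4: out=1, reg = 0x397
clock 5: out=1, reg = 0x9CB
clock 6: out=1, reg = 0x4E5
clock 7: out=1, reg = 0x272
clock 8: out=0, reg = 0x939
clock 9: out=1, reg = 0xC9C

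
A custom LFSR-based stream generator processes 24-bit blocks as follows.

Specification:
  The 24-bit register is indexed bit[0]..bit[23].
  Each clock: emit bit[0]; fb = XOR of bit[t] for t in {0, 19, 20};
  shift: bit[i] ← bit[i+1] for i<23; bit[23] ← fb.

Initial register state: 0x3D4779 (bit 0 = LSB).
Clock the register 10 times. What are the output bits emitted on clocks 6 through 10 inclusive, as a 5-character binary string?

11011

reg_0 = 0x3D4779
clock 1: out=1, reg = 0x9EA3BC
clock 2: out=0, reg = 0x4F51DE
clock 3: out=0, reg = 0xA7A8EF
clock 4: out=1, reg = 0xD3D477
clock 5: out=1, reg = 0x69EA3B
clock 6: out=1, reg = 0x34F51D
clock 7: out=1, reg = 0x1A7A8E
clock 8: out=0, reg = 0x0D3D47
clock 9: out=1, reg = 0x069EA3
clock 10: out=1, reg = 0x834F51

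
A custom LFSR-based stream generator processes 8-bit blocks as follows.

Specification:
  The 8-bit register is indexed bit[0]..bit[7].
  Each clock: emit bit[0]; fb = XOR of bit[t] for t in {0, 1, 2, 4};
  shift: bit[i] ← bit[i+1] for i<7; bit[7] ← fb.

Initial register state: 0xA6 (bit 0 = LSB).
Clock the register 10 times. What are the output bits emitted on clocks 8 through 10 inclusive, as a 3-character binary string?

reg_0 = 0xA6
clock 1: out=0, reg = 0x53
clock 2: out=1, reg = 0xA9
clock 3: out=1, reg = 0xD4
clock 4: out=0, reg = 0x6A
clock 5: out=0, reg = 0xB5
clock 6: out=1, reg = 0xDA
clock 7: out=0, reg = 0x6D
clock 8: out=1, reg = 0x36
clock 9: out=0, reg = 0x9B
clock 10: out=1, reg = 0xCD

101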